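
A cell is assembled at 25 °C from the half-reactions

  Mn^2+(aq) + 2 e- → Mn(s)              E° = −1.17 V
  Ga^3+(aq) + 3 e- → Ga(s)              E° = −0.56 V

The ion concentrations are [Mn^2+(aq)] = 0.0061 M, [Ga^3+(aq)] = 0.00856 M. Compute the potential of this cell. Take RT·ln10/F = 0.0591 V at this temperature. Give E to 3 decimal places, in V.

+0.635 V

Since E°(Ga³⁺/Ga) > E°(Mn²⁺/Mn), Ga³⁺/Ga serves as the cathode.
E°cell = E°cat − E°an = −0.56 − (−1.17) = +0.61 V; n = 6.
The balanced reaction is 2 Ga^3+(aq) + 3 Mn(s) → 2 Ga(s) + 3 Mn^2+(aq), so Q = [Mn^2+(aq)]^3 / [Ga^3+(aq)]^2 = 0.0031 and log Q = −2.509.
E = E° − (0.0591/n)·log Q = +0.61 − (0.0591/6)(−2.509) = +0.635 V.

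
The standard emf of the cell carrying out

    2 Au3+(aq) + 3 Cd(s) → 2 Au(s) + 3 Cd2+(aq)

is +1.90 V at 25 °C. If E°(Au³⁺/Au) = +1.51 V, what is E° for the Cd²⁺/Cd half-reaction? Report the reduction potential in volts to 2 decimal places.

In the reaction as written the Au³⁺/Au couple is reduced (cathode) and Cd²⁺/Cd is oxidized (anode), so E°cell = E°(Au³⁺/Au) − E°(Cd²⁺/Cd).
E°(Cd²⁺/Cd) = E°(cathode) − E°cell = +1.51 − (+1.90) = −0.39 V.

−0.39 V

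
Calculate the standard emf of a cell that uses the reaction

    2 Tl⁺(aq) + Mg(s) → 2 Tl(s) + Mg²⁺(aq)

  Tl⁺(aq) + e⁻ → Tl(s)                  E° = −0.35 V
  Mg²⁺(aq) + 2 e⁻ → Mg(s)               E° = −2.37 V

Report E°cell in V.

Tl⁺(aq) gains electrons, so the Tl⁺/Tl couple is the cathode; the Mg²⁺/Mg couple is the anode.
E°cell = E°(cathode) − E°(anode) = −0.35 − (−2.37) = +2.02 V.

+2.02 V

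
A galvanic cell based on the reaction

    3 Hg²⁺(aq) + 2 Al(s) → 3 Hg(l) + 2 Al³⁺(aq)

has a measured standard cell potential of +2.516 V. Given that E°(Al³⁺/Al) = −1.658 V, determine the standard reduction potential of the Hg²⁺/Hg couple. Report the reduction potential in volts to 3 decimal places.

In the reaction as written the Hg²⁺/Hg couple is reduced (cathode) and Al³⁺/Al is oxidized (anode), so E°cell = E°(Hg²⁺/Hg) − E°(Al³⁺/Al).
E°(Hg²⁺/Hg) = E°cell + E°(anode) = +2.516 + (−1.658) = +0.858 V.

+0.858 V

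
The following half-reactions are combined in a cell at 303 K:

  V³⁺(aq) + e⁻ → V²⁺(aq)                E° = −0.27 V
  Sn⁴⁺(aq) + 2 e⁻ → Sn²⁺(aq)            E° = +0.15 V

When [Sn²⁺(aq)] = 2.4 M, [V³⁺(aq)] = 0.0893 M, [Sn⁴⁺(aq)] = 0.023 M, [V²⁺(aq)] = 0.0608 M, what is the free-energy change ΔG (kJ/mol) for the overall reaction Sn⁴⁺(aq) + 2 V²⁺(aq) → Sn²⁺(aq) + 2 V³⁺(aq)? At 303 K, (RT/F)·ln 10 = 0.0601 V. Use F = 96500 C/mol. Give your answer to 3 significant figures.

With Sn⁴⁺/Sn²⁺ reduced at the cathode, E°cell = +0.15 − (−0.27) = +0.42 V and n = 2.
Q = ([Sn²⁺(aq)]·[V³⁺(aq)]^2) / ([Sn⁴⁺(aq)]·[V²⁺(aq)]^2) = 225, so log Q = 2.352 and E = +0.42 − (0.0601/2)(2.352) = +0.3493 V.
Then ΔG = −nFE = −2 × 96500 × +0.3493 J/mol = −67.4 kJ/mol.

−67.4 kJ/mol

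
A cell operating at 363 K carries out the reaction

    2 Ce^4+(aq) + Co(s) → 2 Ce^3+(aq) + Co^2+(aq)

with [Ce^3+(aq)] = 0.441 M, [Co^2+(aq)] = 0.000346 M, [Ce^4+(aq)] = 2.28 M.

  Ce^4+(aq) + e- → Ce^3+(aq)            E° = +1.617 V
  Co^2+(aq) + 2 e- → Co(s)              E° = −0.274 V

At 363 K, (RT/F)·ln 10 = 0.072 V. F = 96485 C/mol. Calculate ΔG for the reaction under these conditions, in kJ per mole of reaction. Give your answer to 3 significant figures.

−399 kJ/mol

The standard cell potential is +1.617 − (−0.274) = +1.891 V, with n = 2 electrons in the balanced equation.
Here Q = ([Ce^3+(aq)]^2·[Co^2+(aq)]) / [Ce^4+(aq)]^2 = 1.29×10^−5 (log Q = −4.888), giving E = +1.891 − (0.072/2)·(−4.888) = +2.0670 V.
ΔG = −nFE = −(2)(96485)(+2.0670) J/mol = −399 kJ/mol.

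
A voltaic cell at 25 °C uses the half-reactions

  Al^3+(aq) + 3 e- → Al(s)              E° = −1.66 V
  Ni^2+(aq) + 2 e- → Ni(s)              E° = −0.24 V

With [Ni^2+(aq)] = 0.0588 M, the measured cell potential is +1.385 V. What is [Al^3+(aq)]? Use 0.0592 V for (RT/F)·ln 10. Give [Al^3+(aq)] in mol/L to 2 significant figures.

0.85 M

The Ni²⁺/Ni couple has the larger reduction potential, so it is the cathode: E°cell = −0.24 − (−1.66) = +1.42 V and n = 6.
Since E = E° − (0.0592/n)·log Q, log Q = n(E° − E)/0.0592 = 3.547.
For 3 Ni^2+(aq) + 2 Al(s) → 3 Ni(s) + 2 Al^3+(aq), the reaction quotient is Q = [Al^3+(aq)]^2 / [Ni^2+(aq)]^3.
Isolating [Al^3+(aq)] in Q = 10^{3.547} yields log [Al^3+(aq)] = −0.072, i.e. 0.85 M.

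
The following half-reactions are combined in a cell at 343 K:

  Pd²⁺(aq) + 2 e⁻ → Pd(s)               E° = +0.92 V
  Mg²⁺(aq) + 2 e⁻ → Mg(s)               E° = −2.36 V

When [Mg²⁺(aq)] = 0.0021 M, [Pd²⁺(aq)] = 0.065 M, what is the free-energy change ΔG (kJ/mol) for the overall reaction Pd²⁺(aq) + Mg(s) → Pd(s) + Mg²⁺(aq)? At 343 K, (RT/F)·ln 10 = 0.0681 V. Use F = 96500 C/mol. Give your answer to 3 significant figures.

−643 kJ/mol

The standard cell potential is +0.92 − (−2.36) = +3.28 V, with n = 2 electrons in the balanced equation.
Q = [Mg²⁺(aq)] / [Pd²⁺(aq)] = 0.0323, so log Q = −1.491 and E = +3.28 − (0.0681/2)(−1.491) = +3.3308 V.
Finally ΔG = −nFE = −(2)(96500 C/mol)(+3.3308 V) = −643 kJ/mol.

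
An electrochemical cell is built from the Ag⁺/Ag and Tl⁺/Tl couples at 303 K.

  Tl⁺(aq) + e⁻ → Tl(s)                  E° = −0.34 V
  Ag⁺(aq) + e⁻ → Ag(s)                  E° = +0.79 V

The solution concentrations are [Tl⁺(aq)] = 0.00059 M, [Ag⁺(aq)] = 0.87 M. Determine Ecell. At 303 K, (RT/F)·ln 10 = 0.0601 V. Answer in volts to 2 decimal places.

+1.32 V

Ag⁺/Ag is reduced (cathode, E° = +0.79 V) and Tl⁺/Tl is oxidized (anode).
The standard potential is +0.79 − (−0.34) = +1.13 V and the balanced reaction transfers n = 1 electron.
The balanced reaction is Ag⁺(aq) + Tl(s) → Ag(s) + Tl⁺(aq), so Q = [Tl⁺(aq)] / [Ag⁺(aq)] = 0.000678 and log Q = −3.169.
By the Nernst equation, E = +1.13 − (0.0601/1)·(−3.169) = +1.32 V.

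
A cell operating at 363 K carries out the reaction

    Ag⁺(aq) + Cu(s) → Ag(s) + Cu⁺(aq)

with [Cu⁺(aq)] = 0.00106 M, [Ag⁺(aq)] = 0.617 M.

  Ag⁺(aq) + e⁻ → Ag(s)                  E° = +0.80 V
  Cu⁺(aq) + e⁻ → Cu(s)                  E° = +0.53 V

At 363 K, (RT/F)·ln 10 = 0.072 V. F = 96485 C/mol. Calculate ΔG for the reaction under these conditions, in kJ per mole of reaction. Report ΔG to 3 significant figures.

The standard cell potential is +0.80 − (+0.53) = +0.27 V, with n = 1 electron in the balanced equation.
Q = [Cu⁺(aq)] / [Ag⁺(aq)] = 0.00172, so log Q = −2.765 and E = +0.27 − (0.072/1)(−2.765) = +0.4691 V.
ΔG = −nFE = −(1)(96485)(+0.4691) J/mol = −45.3 kJ/mol.

−45.3 kJ/mol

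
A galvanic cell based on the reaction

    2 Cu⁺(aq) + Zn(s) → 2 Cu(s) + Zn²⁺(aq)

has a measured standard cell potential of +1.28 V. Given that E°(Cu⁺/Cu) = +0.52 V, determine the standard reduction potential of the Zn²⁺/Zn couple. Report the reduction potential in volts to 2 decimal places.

In the reaction as written the Cu⁺/Cu couple is reduced (cathode) and Zn²⁺/Zn is oxidized (anode), so E°cell = E°(Cu⁺/Cu) − E°(Zn²⁺/Zn).
E°(Zn²⁺/Zn) = E°(cathode) − E°cell = +0.52 − (+1.28) = −0.76 V.

−0.76 V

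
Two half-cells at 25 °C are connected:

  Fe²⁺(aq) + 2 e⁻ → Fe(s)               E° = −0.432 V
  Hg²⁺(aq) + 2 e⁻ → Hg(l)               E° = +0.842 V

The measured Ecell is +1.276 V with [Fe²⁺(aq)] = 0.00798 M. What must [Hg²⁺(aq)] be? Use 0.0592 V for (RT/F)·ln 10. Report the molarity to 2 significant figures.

0.0093 M

Hg²⁺/Hg is the cathode (higher E°); E°cell = +0.842 − (−0.432) = +1.274 V with n = 2.
Since E = E° − (0.0592/n)·log Q, log Q = n(E° − E)/0.0592 = −0.068.
Balancing electrons gives Hg²⁺(aq) + Fe(s) → Hg(l) + Fe²⁺(aq); thus Q = [Fe²⁺(aq)] / [Hg²⁺(aq)].
Solving for the unknown gives log [Hg²⁺(aq)] = −2.030, so [Hg²⁺(aq)] ≈ 0.0093 M.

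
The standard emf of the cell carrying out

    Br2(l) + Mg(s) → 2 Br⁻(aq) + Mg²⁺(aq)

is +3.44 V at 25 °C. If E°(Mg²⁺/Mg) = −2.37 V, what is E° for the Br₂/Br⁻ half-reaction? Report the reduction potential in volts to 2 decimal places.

In the reaction as written the Br₂/Br⁻ couple is reduced (cathode) and Mg²⁺/Mg is oxidized (anode), so E°cell = E°(Br₂/Br⁻) − E°(Mg²⁺/Mg).
E°(Br₂/Br⁻) = E°cell + E°(anode) = +3.44 + (−2.37) = +1.07 V.

+1.07 V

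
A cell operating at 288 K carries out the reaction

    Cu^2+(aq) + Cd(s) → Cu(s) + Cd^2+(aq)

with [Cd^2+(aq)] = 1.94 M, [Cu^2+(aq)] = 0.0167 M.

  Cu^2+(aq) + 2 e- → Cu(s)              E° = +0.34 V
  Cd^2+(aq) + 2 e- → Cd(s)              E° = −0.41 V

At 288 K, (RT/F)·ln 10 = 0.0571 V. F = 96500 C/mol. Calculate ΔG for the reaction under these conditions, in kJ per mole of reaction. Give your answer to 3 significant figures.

−133 kJ/mol

The standard cell potential is +0.34 − (−0.41) = +0.75 V, with n = 2 electrons in the balanced equation.
Here Q = [Cd^2+(aq)] / [Cu^2+(aq)] = 116 (log Q = 2.065), giving E = +0.75 − (0.0571/2)·(2.065) = +0.6910 V.
Then ΔG = −nFE = −2 × 96500 × +0.6910 J/mol = −133 kJ/mol.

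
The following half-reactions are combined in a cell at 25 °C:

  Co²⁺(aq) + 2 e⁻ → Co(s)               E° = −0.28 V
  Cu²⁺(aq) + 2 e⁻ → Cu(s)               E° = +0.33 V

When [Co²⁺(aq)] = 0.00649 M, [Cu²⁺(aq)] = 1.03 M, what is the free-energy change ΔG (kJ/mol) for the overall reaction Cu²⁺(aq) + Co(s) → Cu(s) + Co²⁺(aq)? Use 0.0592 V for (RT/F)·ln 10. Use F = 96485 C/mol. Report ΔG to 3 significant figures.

With Cu²⁺/Cu reduced at the cathode, E°cell = +0.33 − (−0.28) = +0.61 V and n = 2.
Here Q = [Co²⁺(aq)] / [Cu²⁺(aq)] = 0.0063 (log Q = −2.201), giving E = +0.61 − (0.0592/2)·(−2.201) = +0.6751 V.
Finally ΔG = −nFE = −(2)(96485 C/mol)(+0.6751 V) = −130 kJ/mol.

−130 kJ/mol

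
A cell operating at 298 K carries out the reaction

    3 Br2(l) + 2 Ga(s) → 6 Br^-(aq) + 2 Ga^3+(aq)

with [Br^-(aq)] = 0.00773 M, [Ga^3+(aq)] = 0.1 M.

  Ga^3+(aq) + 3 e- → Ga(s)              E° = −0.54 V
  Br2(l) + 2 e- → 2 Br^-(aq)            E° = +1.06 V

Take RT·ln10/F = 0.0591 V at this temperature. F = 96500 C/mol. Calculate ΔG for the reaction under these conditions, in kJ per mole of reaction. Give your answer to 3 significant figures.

E°cell = +1.06 − (−0.54) = +1.60 V; the balanced reaction transfers n = 6 electrons.
The reaction quotient is [Br^-(aq)]^6·[Ga^3+(aq)]^2 = 2.13×10^−15; by Nernst, E = +1.60 − (0.0591/6)(−14.671) = +1.7445 V.
Finally ΔG = −nFE = −(6)(96500 C/mol)(+1.7445 V) = −1010 kJ/mol.

−1010 kJ/mol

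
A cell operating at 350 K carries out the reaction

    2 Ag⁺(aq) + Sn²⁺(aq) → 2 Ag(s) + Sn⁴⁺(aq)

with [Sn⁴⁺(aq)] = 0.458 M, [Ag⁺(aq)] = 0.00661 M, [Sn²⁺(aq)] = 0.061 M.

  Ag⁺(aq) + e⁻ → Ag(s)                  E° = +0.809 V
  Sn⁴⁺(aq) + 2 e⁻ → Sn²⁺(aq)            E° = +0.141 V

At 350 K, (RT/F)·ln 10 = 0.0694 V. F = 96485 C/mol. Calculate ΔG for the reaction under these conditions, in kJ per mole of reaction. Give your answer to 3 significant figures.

E°cell = +0.809 − (+0.141) = +0.668 V; the balanced reaction transfers n = 2 electrons.
Q = [Sn⁴⁺(aq)] / ([Ag⁺(aq)]^2·[Sn²⁺(aq)]) = 1.72×10^5, so log Q = 5.235 and E = +0.668 − (0.0694/2)(5.235) = +0.4863 V.
ΔG = −nFE = −(2)(96485)(+0.4863) J/mol = −93.8 kJ/mol.

−93.8 kJ/mol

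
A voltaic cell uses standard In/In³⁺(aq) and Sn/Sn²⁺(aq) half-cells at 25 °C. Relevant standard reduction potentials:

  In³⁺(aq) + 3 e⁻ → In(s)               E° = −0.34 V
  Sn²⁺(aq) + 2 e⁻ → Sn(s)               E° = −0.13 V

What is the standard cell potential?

+0.21 V

Of the two couples in this cell, the one with the more positive reduction potential is reduced at the cathode: here that is Sn²⁺/Sn (−0.13 V); In³⁺/In (−0.34 V) is the anode.
E°cell = E°(cathode) − E°(anode) = −0.13 − (−0.34) = +0.21 V.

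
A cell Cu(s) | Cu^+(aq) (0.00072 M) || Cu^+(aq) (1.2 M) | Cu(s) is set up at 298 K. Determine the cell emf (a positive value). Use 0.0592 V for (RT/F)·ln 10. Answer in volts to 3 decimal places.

0.191 V

For a concentration cell E°cell = 0, since both electrodes use the same couple.
The compartment with the higher Cu^+(aq) concentration (1.2 M) acts as the cathode; ions are reduced there and produced at the dilute (0.00072 M) anode.
With n = 1, Ecell = −(0.0592/1)·log([dilute]/[conc]) = −(0.0592/1)·log(0.00072/1.2) = +0.191 V.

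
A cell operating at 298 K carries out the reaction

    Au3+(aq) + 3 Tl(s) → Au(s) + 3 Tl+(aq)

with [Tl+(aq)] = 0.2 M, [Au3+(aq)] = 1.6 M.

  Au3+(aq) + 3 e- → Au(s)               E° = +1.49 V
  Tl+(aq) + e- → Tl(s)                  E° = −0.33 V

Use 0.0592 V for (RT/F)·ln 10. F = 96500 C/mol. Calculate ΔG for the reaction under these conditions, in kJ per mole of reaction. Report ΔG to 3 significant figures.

With Au³⁺/Au reduced at the cathode, E°cell = +1.49 − (−0.33) = +1.82 V and n = 3.
Here Q = [Tl+(aq)]^3 / [Au3+(aq)] = 0.005 (log Q = −2.301), giving E = +1.82 − (0.0592/3)·(−2.301) = +1.8654 V.
ΔG = −nFE = −(3)(96500)(+1.8654) J/mol = −540 kJ/mol.

−540 kJ/mol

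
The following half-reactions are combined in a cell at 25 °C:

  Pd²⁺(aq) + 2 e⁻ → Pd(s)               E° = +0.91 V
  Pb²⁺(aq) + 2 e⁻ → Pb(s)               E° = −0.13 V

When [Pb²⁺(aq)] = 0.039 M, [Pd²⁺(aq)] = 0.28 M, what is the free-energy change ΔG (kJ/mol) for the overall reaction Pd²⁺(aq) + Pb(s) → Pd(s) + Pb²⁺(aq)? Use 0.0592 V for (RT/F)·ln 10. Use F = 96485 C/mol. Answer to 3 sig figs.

With Pd²⁺/Pd reduced at the cathode, E°cell = +0.91 − (−0.13) = +1.04 V and n = 2.
Q = [Pb²⁺(aq)] / [Pd²⁺(aq)] = 0.139, so log Q = −0.856 and E = +1.04 − (0.0592/2)(−0.856) = +1.0653 V.
Finally ΔG = −nFE = −(2)(96485 C/mol)(+1.0653 V) = −206 kJ/mol.

−206 kJ/mol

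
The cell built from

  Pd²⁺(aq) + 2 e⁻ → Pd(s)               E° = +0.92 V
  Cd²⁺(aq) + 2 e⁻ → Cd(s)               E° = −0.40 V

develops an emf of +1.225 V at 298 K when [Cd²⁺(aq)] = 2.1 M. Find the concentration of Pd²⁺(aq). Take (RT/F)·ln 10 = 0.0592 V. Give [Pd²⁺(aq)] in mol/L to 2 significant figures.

0.0013 M

The Pd²⁺/Pd couple has the larger reduction potential, so it is the cathode: E°cell = +0.92 − (−0.40) = +1.32 V and n = 2.
Since E = E° − (0.0592/n)·log Q, log Q = n(E° − E)/0.0592 = 3.209.
The balanced reaction is Pd²⁺(aq) + Cd(s) → Pd(s) + Cd²⁺(aq), so Q = [Cd²⁺(aq)] / [Pd²⁺(aq)].
Substituting the known concentrations and solving, log [Pd²⁺(aq)] = −2.887 and [Pd²⁺(aq)] = 0.0013 M.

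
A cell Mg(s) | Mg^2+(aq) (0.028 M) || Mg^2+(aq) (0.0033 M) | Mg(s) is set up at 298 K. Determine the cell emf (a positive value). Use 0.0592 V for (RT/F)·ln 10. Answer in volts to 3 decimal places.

0.027 V

For a concentration cell E°cell = 0, since both electrodes use the same couple.
The compartment with the higher Mg^2+(aq) concentration (0.028 M) acts as the cathode; ions are reduced there and produced at the dilute (0.0033 M) anode.
With n = 2, Ecell = −(0.0592/2)·log([dilute]/[conc]) = −(0.0592/2)·log(0.0033/0.028) = +0.027 V.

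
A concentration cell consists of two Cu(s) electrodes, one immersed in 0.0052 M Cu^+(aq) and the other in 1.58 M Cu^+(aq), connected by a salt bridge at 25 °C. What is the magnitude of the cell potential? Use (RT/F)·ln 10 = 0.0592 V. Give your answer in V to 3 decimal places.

For a concentration cell E°cell = 0, since both electrodes use the same couple.
The compartment with the higher Cu^+(aq) concentration (1.58 M) acts as the cathode; ions are reduced there and produced at the dilute (0.0052 M) anode.
With n = 1, Ecell = −(0.0592/1)·log([dilute]/[conc]) = −(0.0592/1)·log(0.0052/1.58) = +0.147 V.

0.147 V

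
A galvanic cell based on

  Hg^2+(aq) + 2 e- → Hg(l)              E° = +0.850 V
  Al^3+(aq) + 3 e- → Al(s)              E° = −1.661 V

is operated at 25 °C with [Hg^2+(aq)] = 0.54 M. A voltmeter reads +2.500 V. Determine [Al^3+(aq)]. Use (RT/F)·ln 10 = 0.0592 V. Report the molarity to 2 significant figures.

The Hg²⁺/Hg couple has the larger reduction potential, so it is the cathode: E°cell = +0.850 − (−1.661) = +2.511 V and n = 6.
From the Nernst equation, log Q = n(E° − E)/0.0592 = 6·(+2.511 − (+2.500))/0.0592 = 1.115.
For 3 Hg^2+(aq) + 2 Al(s) → 3 Hg(l) + 2 Al^3+(aq), the reaction quotient is Q = [Al^3+(aq)]^2 / [Hg^2+(aq)]^3.
Isolating [Al^3+(aq)] in Q = 10^{1.115} yields log [Al^3+(aq)] = 0.156, i.e. 1.4 M.

1.4 M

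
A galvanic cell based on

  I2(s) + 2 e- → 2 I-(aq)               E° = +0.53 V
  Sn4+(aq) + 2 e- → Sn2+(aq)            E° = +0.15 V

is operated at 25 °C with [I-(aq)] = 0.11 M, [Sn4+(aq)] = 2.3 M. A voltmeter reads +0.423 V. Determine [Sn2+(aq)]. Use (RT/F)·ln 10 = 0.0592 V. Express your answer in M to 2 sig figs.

The I₂/I⁻ couple has the larger reduction potential, so it is the cathode: E°cell = +0.53 − (+0.15) = +0.38 V and n = 2.
From the Nernst equation, log Q = n(E° − E)/0.0592 = 2·(+0.38 − (+0.423))/0.0592 = −1.453.
Balancing electrons gives I2(s) + Sn2+(aq) → 2 I-(aq) + Sn4+(aq); thus Q = ([I-(aq)]^2·[Sn4+(aq)]) / [Sn2+(aq)].
Isolating [Sn2+(aq)] in Q = 10^{−1.453} yields log [Sn2+(aq)] = −0.102, i.e. 0.79 M.

0.79 M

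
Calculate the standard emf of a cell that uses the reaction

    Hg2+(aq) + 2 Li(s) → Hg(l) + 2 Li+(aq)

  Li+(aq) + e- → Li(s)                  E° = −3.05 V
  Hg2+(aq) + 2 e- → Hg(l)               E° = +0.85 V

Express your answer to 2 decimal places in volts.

Hg2+(aq) gains electrons, so the Hg²⁺/Hg couple is the cathode; the Li⁺/Li couple is the anode.
E°cell = E°(cathode) − E°(anode) = +0.85 − (−3.05) = +3.90 V.
The positive value indicates the reaction is spontaneous as written.

+3.90 V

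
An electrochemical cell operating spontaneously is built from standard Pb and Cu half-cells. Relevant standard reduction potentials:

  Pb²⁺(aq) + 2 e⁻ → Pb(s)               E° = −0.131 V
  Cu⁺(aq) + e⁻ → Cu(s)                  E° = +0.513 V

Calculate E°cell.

+0.644 V

The Cu⁺/Cu couple has the higher E°, so Cu ion is reduced (cathode) and Pb is oxidized (anode).
E°cell = E°(cathode) − E°(anode) = +0.513 − (−0.131) = +0.644 V.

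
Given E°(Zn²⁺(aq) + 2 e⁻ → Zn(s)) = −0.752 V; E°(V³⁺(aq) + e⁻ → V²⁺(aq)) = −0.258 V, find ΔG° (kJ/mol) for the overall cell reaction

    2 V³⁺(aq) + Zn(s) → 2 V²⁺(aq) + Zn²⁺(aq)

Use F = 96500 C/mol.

−95.3 kJ/mol

In the reaction as written V³⁺(aq) is reduced, so the V³⁺/V²⁺ couple is the cathode and Zn²⁺/Zn is the anode.
E°cell = −0.258 − (−0.752) = +0.494 V; balancing electrons gives n = 2.
ΔG° = −nFE°cell = −(2)(96500)(+0.494) J/mol = −95.3 kJ/mol.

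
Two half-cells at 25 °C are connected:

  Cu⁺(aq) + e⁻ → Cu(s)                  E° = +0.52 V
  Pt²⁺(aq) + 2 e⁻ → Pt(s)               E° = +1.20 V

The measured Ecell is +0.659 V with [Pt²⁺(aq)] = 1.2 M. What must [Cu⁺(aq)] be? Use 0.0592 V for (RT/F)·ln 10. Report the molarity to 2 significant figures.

2.5 M

Pt²⁺/Pt is the cathode (higher E°); E°cell = +1.20 − (+0.52) = +0.68 V with n = 2.
Since E = E° − (0.0592/n)·log Q, log Q = n(E° − E)/0.0592 = 0.709.
The balanced reaction is Pt²⁺(aq) + 2 Cu(s) → Pt(s) + 2 Cu⁺(aq), so Q = [Cu⁺(aq)]^2 / [Pt²⁺(aq)].
Solving for the unknown gives log [Cu⁺(aq)] = 0.394, so [Cu⁺(aq)] ≈ 2.5 M.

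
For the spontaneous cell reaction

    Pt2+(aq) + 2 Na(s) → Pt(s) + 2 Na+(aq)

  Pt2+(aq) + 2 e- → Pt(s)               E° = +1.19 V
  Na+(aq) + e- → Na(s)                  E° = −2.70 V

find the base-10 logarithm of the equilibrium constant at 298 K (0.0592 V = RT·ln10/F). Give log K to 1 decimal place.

log K = 131.4

The Pt²⁺/Pt couple is reduced (cathode); E°cell = +1.19 − (−2.70) = +3.89 V with n = 2.
At equilibrium E = 0, so log K = nE°cell / 0.0592 = (2)(+3.89) / 0.0592 = 131.4.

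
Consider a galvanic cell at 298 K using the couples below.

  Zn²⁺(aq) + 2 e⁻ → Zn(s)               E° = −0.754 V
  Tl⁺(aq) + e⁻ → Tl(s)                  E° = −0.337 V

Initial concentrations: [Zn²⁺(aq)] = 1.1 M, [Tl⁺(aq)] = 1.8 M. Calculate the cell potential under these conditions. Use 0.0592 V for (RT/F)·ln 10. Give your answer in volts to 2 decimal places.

+0.43 V

The Tl⁺/Tl couple has the more positive E°, so it is the cathode; Zn²⁺/Zn is the anode.
E°cell = E°cat − E°an = −0.337 − (−0.754) = +0.417 V; n = 2.
The balanced reaction is 2 Tl⁺(aq) + Zn(s) → 2 Tl(s) + Zn²⁺(aq), so Q = [Zn²⁺(aq)] / [Tl⁺(aq)]^2 = 0.34 and log Q = −0.469.
By the Nernst equation, E = +0.417 − (0.0592/2)·(−0.469) = +0.43 V.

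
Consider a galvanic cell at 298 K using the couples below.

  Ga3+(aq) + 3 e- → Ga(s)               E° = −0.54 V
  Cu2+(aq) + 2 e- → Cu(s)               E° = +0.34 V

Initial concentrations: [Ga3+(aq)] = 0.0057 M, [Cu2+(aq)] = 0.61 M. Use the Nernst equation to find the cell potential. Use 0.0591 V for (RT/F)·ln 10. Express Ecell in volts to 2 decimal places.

Cu²⁺/Cu is reduced (cathode, E° = +0.34 V) and Ga³⁺/Ga is oxidized (anode).
E°cell = E°cat − E°an = +0.34 − (−0.54) = +0.88 V; n = 6.
Balancing gives 3 Cu2+(aq) + 2 Ga(s) → 3 Cu(s) + 2 Ga3+(aq); hence Q = [Ga3+(aq)]^2 / [Cu2+(aq)]^3 = 0.000143 (log Q = −3.844).
Applying E = E° − (RT ln10/nF)·log Q gives +0.88 − (0.0591/6)(−3.844) = +0.92 V.

+0.92 V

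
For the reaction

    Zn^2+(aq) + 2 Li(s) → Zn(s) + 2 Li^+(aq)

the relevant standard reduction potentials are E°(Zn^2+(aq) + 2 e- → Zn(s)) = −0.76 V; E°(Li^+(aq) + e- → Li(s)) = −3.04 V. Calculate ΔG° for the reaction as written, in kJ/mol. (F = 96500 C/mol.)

−440 kJ/mol

In the reaction as written Zn^2+(aq) is reduced, so the Zn²⁺/Zn couple is the cathode and Li⁺/Li is the anode.
E°cell = −0.76 − (−3.04) = +2.28 V; balancing electrons gives n = 2.
ΔG° = −nFE°cell = −(2)(96500)(+2.28) J/mol = −440 kJ/mol.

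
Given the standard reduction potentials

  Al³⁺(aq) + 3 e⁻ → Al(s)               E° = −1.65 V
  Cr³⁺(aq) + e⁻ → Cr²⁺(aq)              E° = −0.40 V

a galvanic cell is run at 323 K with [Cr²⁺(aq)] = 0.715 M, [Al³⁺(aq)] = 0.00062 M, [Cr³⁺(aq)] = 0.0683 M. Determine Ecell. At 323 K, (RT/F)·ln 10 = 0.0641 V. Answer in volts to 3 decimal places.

+1.253 V

The Cr³⁺/Cr²⁺ couple has the more positive E°, so it is the cathode; Al³⁺/Al is the anode.
The standard potential is −0.40 − (−1.65) = +1.25 V and the balanced reaction transfers n = 3 electrons.
For the overall reaction 3 Cr³⁺(aq) + Al(s) → 3 Cr²⁺(aq) + Al³⁺(aq), Q = ([Cr²⁺(aq)]^3·[Al³⁺(aq)]) / [Cr³⁺(aq)]^3 = 0.711, giving log Q = −0.148.
E = E° − (0.0641/n)·log Q = +1.25 − (0.0641/3)(−0.148) = +1.253 V.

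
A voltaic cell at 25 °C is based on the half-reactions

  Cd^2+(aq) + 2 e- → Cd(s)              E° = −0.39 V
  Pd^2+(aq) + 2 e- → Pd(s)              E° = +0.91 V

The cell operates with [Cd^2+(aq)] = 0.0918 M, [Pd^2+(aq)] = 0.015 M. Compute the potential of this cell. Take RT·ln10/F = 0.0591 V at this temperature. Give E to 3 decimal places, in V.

+1.277 V

Since E°(Pd²⁺/Pd) > E°(Cd²⁺/Cd), Pd²⁺/Pd serves as the cathode.
E°cell = E°cat − E°an = +0.91 − (−0.39) = +1.30 V; n = 2.
For the overall reaction Pd^2+(aq) + Cd(s) → Pd(s) + Cd^2+(aq), Q = [Cd^2+(aq)] / [Pd^2+(aq)] = 6.12, giving log Q = 0.787.
By the Nernst equation, E = +1.30 − (0.0591/2)·(0.787) = +1.277 V.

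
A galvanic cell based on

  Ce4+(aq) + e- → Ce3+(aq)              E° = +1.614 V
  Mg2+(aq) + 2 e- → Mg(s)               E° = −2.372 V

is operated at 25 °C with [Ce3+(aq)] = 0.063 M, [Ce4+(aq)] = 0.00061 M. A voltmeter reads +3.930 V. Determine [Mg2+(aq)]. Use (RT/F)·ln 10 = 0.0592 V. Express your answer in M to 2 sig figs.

The Ce⁴⁺/Ce³⁺ couple has the larger reduction potential, so it is the cathode: E°cell = +1.614 − (−2.372) = +3.986 V and n = 2.
From the Nernst equation, log Q = n(E° − E)/0.0592 = 2·(+3.986 − (+3.930))/0.0592 = 1.892.
Balancing electrons gives 2 Ce4+(aq) + Mg(s) → 2 Ce3+(aq) + Mg2+(aq); thus Q = ([Ce3+(aq)]^2·[Mg2+(aq)]) / [Ce4+(aq)]^2.
Solving for the unknown gives log [Mg2+(aq)] = −2.136, so [Mg2+(aq)] ≈ 0.0073 M.

0.0073 M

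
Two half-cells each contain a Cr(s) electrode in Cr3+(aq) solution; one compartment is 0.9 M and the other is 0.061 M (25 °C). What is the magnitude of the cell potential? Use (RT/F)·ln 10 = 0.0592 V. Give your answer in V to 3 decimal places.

0.023 V

For a concentration cell E°cell = 0, since both electrodes use the same couple.
The compartment with the higher Cr3+(aq) concentration (0.9 M) acts as the cathode; ions are reduced there and produced at the dilute (0.061 M) anode.
With n = 3, Ecell = −(0.0592/3)·log([dilute]/[conc]) = −(0.0592/3)·log(0.061/0.9) = +0.023 V.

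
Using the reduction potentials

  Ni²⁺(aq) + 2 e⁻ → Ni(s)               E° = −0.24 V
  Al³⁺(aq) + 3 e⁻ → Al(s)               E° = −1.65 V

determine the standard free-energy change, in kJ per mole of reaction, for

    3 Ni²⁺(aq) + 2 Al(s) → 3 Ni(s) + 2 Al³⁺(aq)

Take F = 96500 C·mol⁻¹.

In the reaction as written Ni²⁺(aq) is reduced, so the Ni²⁺/Ni couple is the cathode and Al³⁺/Al is the anode.
E°cell = −0.24 − (−1.65) = +1.41 V; balancing electrons gives n = 6.
ΔG° = −nFE°cell = −(6)(96500)(+1.41) J/mol = −816 kJ/mol.

−816 kJ/mol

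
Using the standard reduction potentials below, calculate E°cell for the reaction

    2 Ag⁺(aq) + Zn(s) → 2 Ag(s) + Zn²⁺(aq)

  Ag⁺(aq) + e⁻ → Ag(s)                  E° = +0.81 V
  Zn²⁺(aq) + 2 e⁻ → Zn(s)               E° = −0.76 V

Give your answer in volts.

Ag⁺(aq) gains electrons, so the Ag⁺/Ag couple is the cathode; the Zn²⁺/Zn couple is the anode.
E°cell = E°(cathode) − E°(anode) = +0.81 − (−0.76) = +1.57 V.

+1.57 V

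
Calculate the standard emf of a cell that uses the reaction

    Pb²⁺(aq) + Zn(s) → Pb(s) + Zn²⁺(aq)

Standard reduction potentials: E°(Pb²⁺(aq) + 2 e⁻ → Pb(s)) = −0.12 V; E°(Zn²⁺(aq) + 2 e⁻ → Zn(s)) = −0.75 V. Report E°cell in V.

In the reaction as written, Pb²⁺(aq) is reduced (cathode) and Zn²⁺(aq) is produced by oxidation at the anode.
E°cell = E°(cathode) − E°(anode) = −0.12 − (−0.75) = +0.63 V.
The positive value indicates the reaction is spontaneous as written.

+0.63 V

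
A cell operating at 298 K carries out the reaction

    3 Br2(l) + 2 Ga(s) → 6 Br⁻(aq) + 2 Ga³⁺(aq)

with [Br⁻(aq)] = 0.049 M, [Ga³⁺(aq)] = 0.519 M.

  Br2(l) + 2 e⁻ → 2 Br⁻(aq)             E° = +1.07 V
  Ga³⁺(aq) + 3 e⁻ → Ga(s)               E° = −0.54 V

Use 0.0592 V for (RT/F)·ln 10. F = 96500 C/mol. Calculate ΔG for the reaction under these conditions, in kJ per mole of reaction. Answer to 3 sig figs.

The standard cell potential is +1.07 − (−0.54) = +1.61 V, with n = 6 electrons in the balanced equation.
The reaction quotient is [Br⁻(aq)]^6·[Ga³⁺(aq)]^2 = 3.73×10^−9; by Nernst, E = +1.61 − (0.0592/6)(−8.428) = +1.6932 V.
ΔG = −nFE = −(6)(96500)(+1.6932) J/mol = −980 kJ/mol.

−980 kJ/mol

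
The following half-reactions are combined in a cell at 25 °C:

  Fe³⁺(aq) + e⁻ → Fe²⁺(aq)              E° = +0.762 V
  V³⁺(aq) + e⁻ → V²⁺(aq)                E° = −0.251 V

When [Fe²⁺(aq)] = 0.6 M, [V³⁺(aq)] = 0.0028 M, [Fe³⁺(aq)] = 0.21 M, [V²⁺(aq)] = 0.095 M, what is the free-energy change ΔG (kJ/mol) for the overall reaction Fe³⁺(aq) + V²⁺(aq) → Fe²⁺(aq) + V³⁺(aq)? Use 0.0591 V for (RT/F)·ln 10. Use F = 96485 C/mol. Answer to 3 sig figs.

E°cell = +0.762 − (−0.251) = +1.013 V; the balanced reaction transfers n = 1 electron.
Here Q = ([Fe²⁺(aq)]·[V³⁺(aq)]) / ([Fe³⁺(aq)]·[V²⁺(aq)]) = 0.0842 (log Q = −1.075), giving E = +1.013 − (0.0591/1)·(−1.075) = +1.0765 V.
Then ΔG = −nFE = −1 × 96485 × +1.0765 J/mol = −104 kJ/mol.

−104 kJ/mol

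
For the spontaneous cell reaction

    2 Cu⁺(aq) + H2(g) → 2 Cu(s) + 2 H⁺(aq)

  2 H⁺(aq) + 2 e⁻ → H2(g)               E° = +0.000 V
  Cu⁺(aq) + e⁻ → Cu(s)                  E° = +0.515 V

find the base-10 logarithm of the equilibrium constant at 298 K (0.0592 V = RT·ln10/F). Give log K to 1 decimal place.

The Cu⁺/Cu couple is reduced (cathode); E°cell = +0.515 − (+0.000) = +0.515 V with n = 2.
At equilibrium E = 0, so log K = nE°cell / 0.0592 = (2)(+0.515) / 0.0592 = 17.4.

log K = 17.4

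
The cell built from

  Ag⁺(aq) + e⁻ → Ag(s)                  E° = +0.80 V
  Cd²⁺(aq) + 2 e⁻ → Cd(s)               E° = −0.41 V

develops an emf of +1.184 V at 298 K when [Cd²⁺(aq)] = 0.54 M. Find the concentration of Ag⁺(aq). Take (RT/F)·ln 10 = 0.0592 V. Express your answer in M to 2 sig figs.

0.27 M

The Ag⁺/Ag couple has the larger reduction potential, so it is the cathode: E°cell = +0.80 − (−0.41) = +1.21 V and n = 2.
From the Nernst equation, log Q = n(E° − E)/0.0592 = 2·(+1.21 − (+1.184))/0.0592 = 0.878.
The balanced reaction is 2 Ag⁺(aq) + Cd(s) → 2 Ag(s) + Cd²⁺(aq), so Q = [Cd²⁺(aq)] / [Ag⁺(aq)]^2.
Isolating [Ag⁺(aq)] in Q = 10^{0.878} yields log [Ag⁺(aq)] = −0.573, i.e. 0.27 M.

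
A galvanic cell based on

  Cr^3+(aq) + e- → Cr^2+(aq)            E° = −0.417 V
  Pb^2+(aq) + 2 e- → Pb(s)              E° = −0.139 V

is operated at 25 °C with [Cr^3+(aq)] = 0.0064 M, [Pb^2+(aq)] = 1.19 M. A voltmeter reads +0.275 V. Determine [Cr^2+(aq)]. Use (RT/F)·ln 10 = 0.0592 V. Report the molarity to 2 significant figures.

0.0052 M

With Pb²⁺/Pb at the cathode and Cr³⁺/Cr²⁺ at the anode, E°cell = −0.139 − (−0.417) = +0.278 V (n = 2).
Since E = E° − (0.0592/n)·log Q, log Q = n(E° − E)/0.0592 = 0.101.
The balanced reaction is Pb^2+(aq) + 2 Cr^2+(aq) → Pb(s) + 2 Cr^3+(aq), so Q = [Cr^3+(aq)]^2 / ([Pb^2+(aq)]·[Cr^2+(aq)]^2).
Solving for the unknown gives log [Cr^2+(aq)] = −2.282, so [Cr^2+(aq)] ≈ 0.0052 M.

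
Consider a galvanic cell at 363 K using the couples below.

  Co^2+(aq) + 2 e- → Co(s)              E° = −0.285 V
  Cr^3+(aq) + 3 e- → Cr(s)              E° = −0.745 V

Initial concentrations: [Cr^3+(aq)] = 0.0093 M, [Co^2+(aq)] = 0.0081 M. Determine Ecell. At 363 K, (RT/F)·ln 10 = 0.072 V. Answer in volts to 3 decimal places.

Co²⁺/Co is reduced (cathode, E° = −0.285 V) and Cr³⁺/Cr is oxidized (anode).
E°cell = −0.285 − (−0.745) = +0.460 V, with n = 6 electrons transferred.
Balancing gives 3 Co^2+(aq) + 2 Cr(s) → 3 Co(s) + 2 Cr^3+(aq); hence Q = [Cr^3+(aq)]^2 / [Co^2+(aq)]^3 = 163 (log Q = 2.212).
Applying E = E° − (RT ln10/nF)·log Q gives +0.460 − (0.072/6)(2.212) = +0.433 V.

+0.433 V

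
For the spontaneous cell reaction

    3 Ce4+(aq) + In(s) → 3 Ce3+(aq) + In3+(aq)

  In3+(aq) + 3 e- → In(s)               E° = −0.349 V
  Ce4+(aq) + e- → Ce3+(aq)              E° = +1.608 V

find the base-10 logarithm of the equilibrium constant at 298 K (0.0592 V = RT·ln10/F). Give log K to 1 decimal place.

The Ce⁴⁺/Ce³⁺ couple is reduced (cathode); E°cell = +1.608 − (−0.349) = +1.957 V with n = 3.
At equilibrium E = 0, so log K = nE°cell / 0.0592 = (3)(+1.957) / 0.0592 = 99.2.

log K = 99.2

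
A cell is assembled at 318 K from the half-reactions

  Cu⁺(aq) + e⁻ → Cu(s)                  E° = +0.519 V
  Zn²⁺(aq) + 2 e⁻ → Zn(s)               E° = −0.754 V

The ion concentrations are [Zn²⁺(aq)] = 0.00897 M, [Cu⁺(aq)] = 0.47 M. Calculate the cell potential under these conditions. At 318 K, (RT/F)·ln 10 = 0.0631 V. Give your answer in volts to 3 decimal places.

The Cu⁺/Cu couple has the more positive E°, so it is the cathode; Zn²⁺/Zn is the anode.
E°cell = E°cat − E°an = +0.519 − (−0.754) = +1.273 V; n = 2.
The balanced reaction is 2 Cu⁺(aq) + Zn(s) → 2 Cu(s) + Zn²⁺(aq), so Q = [Zn²⁺(aq)] / [Cu⁺(aq)]^2 = 0.0406 and log Q = −1.391.
By the Nernst equation, E = +1.273 − (0.0631/2)·(−1.391) = +1.317 V.

+1.317 V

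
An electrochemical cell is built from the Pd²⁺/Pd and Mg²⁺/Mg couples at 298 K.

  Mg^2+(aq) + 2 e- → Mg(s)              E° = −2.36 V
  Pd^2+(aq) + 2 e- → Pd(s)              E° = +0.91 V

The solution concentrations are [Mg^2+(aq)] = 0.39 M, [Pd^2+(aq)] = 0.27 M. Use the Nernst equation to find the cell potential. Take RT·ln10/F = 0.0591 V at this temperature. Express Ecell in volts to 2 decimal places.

+3.27 V

Since E°(Pd²⁺/Pd) > E°(Mg²⁺/Mg), Pd²⁺/Pd serves as the cathode.
The standard potential is +0.91 − (−2.36) = +3.27 V and the balanced reaction transfers n = 2 electrons.
Balancing gives Pd^2+(aq) + Mg(s) → Pd(s) + Mg^2+(aq); hence Q = [Mg^2+(aq)] / [Pd^2+(aq)] = 1.44 (log Q = 0.160).
E = E° − (0.0591/n)·log Q = +3.27 − (0.0591/2)(0.160) = +3.27 V.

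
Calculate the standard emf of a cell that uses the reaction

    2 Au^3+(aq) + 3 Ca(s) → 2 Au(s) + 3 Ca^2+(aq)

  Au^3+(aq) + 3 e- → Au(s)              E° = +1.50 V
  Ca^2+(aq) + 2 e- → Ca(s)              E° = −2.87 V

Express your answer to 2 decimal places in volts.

Au^3+(aq) gains electrons, so the Au³⁺/Au couple is the cathode; the Ca²⁺/Ca couple is the anode.
E°cell = E°(cathode) − E°(anode) = +1.50 − (−2.87) = +4.37 V.
The positive value indicates the reaction is spontaneous as written.

+4.37 V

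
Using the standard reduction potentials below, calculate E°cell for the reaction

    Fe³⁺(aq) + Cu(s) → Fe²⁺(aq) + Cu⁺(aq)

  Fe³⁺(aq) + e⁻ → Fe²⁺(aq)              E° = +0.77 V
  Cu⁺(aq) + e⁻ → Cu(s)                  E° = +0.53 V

+0.24 V

In the reaction as written, Fe³⁺(aq) is reduced (cathode) and Cu⁺(aq) is produced by oxidation at the anode.
E°cell = E°(cathode) − E°(anode) = +0.77 − (+0.53) = +0.24 V.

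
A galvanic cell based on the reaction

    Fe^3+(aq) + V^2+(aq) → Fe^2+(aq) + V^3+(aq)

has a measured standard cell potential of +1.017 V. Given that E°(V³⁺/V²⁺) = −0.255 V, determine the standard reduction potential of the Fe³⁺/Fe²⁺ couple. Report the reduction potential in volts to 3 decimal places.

+0.762 V

In the reaction as written the Fe³⁺/Fe²⁺ couple is reduced (cathode) and V³⁺/V²⁺ is oxidized (anode), so E°cell = E°(Fe³⁺/Fe²⁺) − E°(V³⁺/V²⁺).
E°(Fe³⁺/Fe²⁺) = E°cell + E°(anode) = +1.017 + (−0.255) = +0.762 V.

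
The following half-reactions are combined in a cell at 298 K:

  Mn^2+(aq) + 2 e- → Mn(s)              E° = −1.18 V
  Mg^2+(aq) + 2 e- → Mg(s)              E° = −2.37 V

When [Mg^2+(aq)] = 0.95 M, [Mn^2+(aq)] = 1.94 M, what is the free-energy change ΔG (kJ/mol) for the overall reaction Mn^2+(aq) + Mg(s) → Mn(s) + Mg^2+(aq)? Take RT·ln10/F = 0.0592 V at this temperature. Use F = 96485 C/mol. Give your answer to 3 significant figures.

With Mn²⁺/Mn reduced at the cathode, E°cell = −1.18 − (−2.37) = +1.19 V and n = 2.
Here Q = [Mg^2+(aq)] / [Mn^2+(aq)] = 0.49 (log Q = −0.310), giving E = +1.19 − (0.0592/2)·(−0.310) = +1.1992 V.
ΔG = −nFE = −(2)(96485)(+1.1992) J/mol = −231 kJ/mol.

−231 kJ/mol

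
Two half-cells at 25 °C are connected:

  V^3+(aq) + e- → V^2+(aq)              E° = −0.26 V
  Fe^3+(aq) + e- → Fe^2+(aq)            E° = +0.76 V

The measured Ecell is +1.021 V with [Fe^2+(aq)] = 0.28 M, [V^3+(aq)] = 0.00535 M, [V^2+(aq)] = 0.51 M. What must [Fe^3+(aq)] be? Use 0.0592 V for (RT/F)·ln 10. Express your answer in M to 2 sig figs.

0.0031 M

The Fe³⁺/Fe²⁺ couple has the larger reduction potential, so it is the cathode: E°cell = +0.76 − (−0.26) = +1.02 V and n = 1.
From the Nernst equation, log Q = n(E° − E)/0.0592 = 1·(+1.02 − (+1.021))/0.0592 = −0.017.
Balancing electrons gives Fe^3+(aq) + V^2+(aq) → Fe^2+(aq) + V^3+(aq); thus Q = ([Fe^2+(aq)]·[V^3+(aq)]) / ([Fe^3+(aq)]·[V^2+(aq)]).
Substituting the known concentrations and solving, log [Fe^3+(aq)] = −2.515 and [Fe^3+(aq)] = 0.0031 M.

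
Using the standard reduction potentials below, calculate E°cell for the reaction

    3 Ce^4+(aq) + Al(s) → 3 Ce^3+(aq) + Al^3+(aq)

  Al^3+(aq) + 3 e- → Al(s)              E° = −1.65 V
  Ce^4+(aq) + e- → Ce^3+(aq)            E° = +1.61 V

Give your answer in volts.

In the reaction as written, Ce^4+(aq) is reduced (cathode) and Al^3+(aq) is produced by oxidation at the anode.
E°cell = E°(cathode) − E°(anode) = +1.61 − (−1.65) = +3.26 V.
The positive value indicates the reaction is spontaneous as written.

+3.26 V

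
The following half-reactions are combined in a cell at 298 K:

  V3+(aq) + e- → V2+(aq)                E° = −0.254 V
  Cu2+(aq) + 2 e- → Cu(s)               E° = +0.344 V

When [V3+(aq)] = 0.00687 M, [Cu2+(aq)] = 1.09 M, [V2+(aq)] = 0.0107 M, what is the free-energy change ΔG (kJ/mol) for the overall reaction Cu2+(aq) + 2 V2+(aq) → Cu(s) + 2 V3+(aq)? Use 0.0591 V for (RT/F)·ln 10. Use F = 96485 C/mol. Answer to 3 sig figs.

−118 kJ/mol

The standard cell potential is +0.344 − (−0.254) = +0.598 V, with n = 2 electrons in the balanced equation.
The reaction quotient is [V3+(aq)]^2 / ([Cu2+(aq)]·[V2+(aq)]^2) = 0.378; by Nernst, E = +0.598 − (0.0591/2)(−0.422) = +0.6105 V.
Finally ΔG = −nFE = −(2)(96485 C/mol)(+0.6105 V) = −118 kJ/mol.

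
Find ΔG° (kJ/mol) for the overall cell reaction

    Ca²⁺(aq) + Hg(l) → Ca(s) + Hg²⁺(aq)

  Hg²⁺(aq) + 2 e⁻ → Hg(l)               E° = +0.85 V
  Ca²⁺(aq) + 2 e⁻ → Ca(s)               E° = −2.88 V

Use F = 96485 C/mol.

+720 kJ/mol

In the reaction as written Ca²⁺(aq) is reduced, so the Ca²⁺/Ca couple is the cathode and Hg²⁺/Hg is the anode.
E°cell = −2.88 − (+0.85) = −3.73 V; balancing electrons gives n = 2.
ΔG° = −nFE°cell = −(2)(96485)(−3.73) J/mol = +720 kJ/mol.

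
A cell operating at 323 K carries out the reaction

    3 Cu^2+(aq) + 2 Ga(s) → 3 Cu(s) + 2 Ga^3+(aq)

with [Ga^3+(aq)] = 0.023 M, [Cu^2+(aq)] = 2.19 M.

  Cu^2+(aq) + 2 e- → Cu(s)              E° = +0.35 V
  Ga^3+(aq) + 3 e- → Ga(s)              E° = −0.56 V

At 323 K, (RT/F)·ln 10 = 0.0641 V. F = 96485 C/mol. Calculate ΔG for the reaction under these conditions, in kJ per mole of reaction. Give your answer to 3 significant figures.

The standard cell potential is +0.35 − (−0.56) = +0.91 V, with n = 6 electrons in the balanced equation.
The reaction quotient is [Ga^3+(aq)]^2 / [Cu^2+(aq)]^3 = 5.04×10^−5; by Nernst, E = +0.91 − (0.0641/6)(−4.298) = +0.9559 V.
Then ΔG = −nFE = −6 × 96485 × +0.9559 J/mol = −553 kJ/mol.

−553 kJ/mol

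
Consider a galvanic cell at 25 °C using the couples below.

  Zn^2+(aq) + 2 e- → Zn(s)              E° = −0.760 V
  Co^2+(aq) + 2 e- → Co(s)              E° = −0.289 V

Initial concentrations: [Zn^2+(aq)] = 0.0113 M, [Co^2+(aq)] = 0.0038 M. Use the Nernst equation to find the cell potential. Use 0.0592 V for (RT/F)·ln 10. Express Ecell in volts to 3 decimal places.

The Co²⁺/Co couple has the more positive E°, so it is the cathode; Zn²⁺/Zn is the anode.
The standard potential is −0.289 − (−0.760) = +0.471 V and the balanced reaction transfers n = 2 electrons.
The balanced reaction is Co^2+(aq) + Zn(s) → Co(s) + Zn^2+(aq), so Q = [Zn^2+(aq)] / [Co^2+(aq)] = 2.97 and log Q = 0.473.
E = E° − (0.0592/n)·log Q = +0.471 − (0.0592/2)(0.473) = +0.457 V.

+0.457 V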